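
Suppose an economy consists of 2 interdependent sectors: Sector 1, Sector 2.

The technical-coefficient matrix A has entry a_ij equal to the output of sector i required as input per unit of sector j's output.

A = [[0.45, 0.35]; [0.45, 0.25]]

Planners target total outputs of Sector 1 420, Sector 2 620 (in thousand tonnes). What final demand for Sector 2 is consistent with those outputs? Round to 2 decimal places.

d_2 = 276.00

I − A =
  [   0.55    -0.35]
  [  -0.45     0.75]
d = (I − A) x:
  d_1 = (+0.55)·420 + (-0.35)·620 = 14.00
  d_2 = (-0.45)·420 + (+0.75)·620 = 276.00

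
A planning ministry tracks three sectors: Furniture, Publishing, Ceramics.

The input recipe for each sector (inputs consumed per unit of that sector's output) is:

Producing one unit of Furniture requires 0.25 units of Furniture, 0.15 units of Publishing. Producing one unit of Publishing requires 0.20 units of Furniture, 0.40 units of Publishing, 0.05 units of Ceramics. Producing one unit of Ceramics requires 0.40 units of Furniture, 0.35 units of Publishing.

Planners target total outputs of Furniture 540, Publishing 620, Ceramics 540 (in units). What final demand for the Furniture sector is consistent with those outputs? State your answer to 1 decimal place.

d_1 = 65.0

I − A =
  [   0.75    -0.20    -0.40]
  [  -0.15     0.60    -0.35]
  [   0.00    -0.05     1.00]
d = (I − A) x:
  d_1 = (+0.75)·540 + (-0.20)·620 + (-0.40)·540 = 65.0
  d_2 = (-0.15)·540 + (+0.60)·620 + (-0.35)·540 = 102.0
  d_3 = (+0.00)·540 + (-0.05)·620 + (+1.00)·540 = 509.0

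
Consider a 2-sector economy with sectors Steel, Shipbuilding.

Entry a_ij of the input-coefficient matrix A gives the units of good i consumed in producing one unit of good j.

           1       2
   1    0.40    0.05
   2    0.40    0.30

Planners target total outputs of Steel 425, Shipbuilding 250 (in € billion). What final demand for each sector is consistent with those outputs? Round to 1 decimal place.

d_1 = 242.5, d_2 = 5.0

I − A =
  [   0.60    -0.05]
  [  -0.40     0.70]
d = (I − A) x:
  d_1 = (+0.60)·425 + (-0.05)·250 = 242.5
  d_2 = (-0.40)·425 + (+0.70)·250 = 5.0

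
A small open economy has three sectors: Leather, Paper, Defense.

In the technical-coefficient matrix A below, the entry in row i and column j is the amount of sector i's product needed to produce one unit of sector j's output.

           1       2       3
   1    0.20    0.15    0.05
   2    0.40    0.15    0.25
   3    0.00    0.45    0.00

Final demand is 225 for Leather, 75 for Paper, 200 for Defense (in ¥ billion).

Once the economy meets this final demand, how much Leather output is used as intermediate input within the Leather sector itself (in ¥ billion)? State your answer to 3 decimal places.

z_11 = 74.808

I − A =
  [   0.80    -0.15    -0.05]
  [  -0.40     0.85    -0.25]
  [   0.00    -0.45     1.00]
Cofactors of I−A, C_ij = (−1)^(i+j)·(minor ij) (rows/columns in the sector order above):
  C_11 = (0.85)(1.00) − (-0.25)(-0.45) = 0.7375
  C_12 = −[(-0.40)(1.00) − (-0.25)(0.00)] = 0.4000
  C_13 = (-0.40)(-0.45) − (0.85)(0.00) = 0.1800
  C_21 = −[(-0.15)(1.00) − (-0.05)(-0.45)] = 0.1725
  C_22 = (0.80)(1.00) − (-0.05)(0.00) = 0.8000
  C_23 = −[(0.80)(-0.45) − (-0.15)(0.00)] = 0.3600
  C_31 = (-0.15)(-0.25) − (-0.05)(0.85) = 0.0800
  C_32 = −[(0.80)(-0.25) − (-0.05)(-0.40)] = 0.2200
  C_33 = (0.80)(0.85) − (-0.15)(-0.40) = 0.6200
det(I−A) = Σ_j (I−A)_1j·C_1j = (0.80)(0.7375) + (-0.15)(0.4000) + (-0.05)(0.1800) = 0.5210
adj(I−A) = Cᵀ =
  [ 0.7375   0.1725   0.0800]
  [ 0.4000   0.8000   0.2200]
  [ 0.1800   0.3600   0.6200]
(I − A)⁻¹ = adj(I−A) / det(I−A) ≈
  [   1.4155     0.3311     0.1536]
  [   0.7678     1.5355     0.4223]
  [   0.3455     0.6910     1.1900]
First solve x = (I − A)⁻¹ d = adj(I−A)·d / det(I−A); in particular x_1 = (0.7375·225 + 0.1725·75 + 0.0800·200) / 0.5210 = 194.875 / 0.5210 ≈ 374.04031.
Intermediate flow from 1 to 1: z_11 = a_11 · x_1 = 0.20 × 194.875 / 0.5210 = 38.975 / 0.5210 ≈ 74.808.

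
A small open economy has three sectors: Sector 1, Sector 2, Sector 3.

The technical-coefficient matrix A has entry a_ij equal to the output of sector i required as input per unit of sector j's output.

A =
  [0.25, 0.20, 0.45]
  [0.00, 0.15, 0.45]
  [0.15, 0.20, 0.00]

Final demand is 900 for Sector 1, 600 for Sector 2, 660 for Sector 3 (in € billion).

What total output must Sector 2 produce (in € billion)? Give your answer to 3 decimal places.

I − A =
  [   0.75    -0.20    -0.45]
  [   0.00     0.85    -0.45]
  [  -0.15    -0.20     1.00]
Cofactors of I−A, C_ij = (−1)^(i+j)·(minor ij) (rows/columns in the sector order above):
  C_11 = (0.85)(1.00) − (-0.45)(-0.20) = 0.7600
  C_12 = −[(0.00)(1.00) − (-0.45)(-0.15)] = 0.0675
  C_13 = (0.00)(-0.20) − (0.85)(-0.15) = 0.1275
  C_21 = −[(-0.20)(1.00) − (-0.45)(-0.20)] = 0.2900
  C_22 = (0.75)(1.00) − (-0.45)(-0.15) = 0.6825
  C_23 = −[(0.75)(-0.20) − (-0.20)(-0.15)] = 0.1800
  C_31 = (-0.20)(-0.45) − (-0.45)(0.85) = 0.4725
  C_32 = −[(0.75)(-0.45) − (-0.45)(0.00)] = 0.3375
  C_33 = (0.75)(0.85) − (-0.20)(0.00) = 0.6375
det(I−A) = Σ_j (I−A)_1j·C_1j = (0.75)(0.7600) + (-0.20)(0.0675) + (-0.45)(0.1275) = 0.499125
adj(I−A) = Cᵀ =
  [ 0.7600   0.2900   0.4725]
  [ 0.0675   0.6825   0.3375]
  [ 0.1275   0.1800   0.6375]
(I − A)⁻¹ = adj(I−A) / det(I−A) ≈
  [   1.5227     0.5810     0.9467]
  [   0.1352     1.3674     0.6762]
  [   0.2554     0.3606     1.2772]
x = (I − A)⁻¹ d = adj(I−A)·d / det(I−A), with det(I−A) = 0.499125:
  x_1 = (0.7600·900 + 0.2900·600 + 0.4725·660) / 0.499125 = 1169.85 / 0.499125 ≈ 2343.802
  x_2 = (0.0675·900 + 0.6825·600 + 0.3375·660) / 0.499125 = 693.00 / 0.499125 ≈ 1388.430
  x_3 = (0.1275·900 + 0.1800·600 + 0.6375·660) / 0.499125 = 643.50 / 0.499125 ≈ 1289.256

x_2 = 1388.430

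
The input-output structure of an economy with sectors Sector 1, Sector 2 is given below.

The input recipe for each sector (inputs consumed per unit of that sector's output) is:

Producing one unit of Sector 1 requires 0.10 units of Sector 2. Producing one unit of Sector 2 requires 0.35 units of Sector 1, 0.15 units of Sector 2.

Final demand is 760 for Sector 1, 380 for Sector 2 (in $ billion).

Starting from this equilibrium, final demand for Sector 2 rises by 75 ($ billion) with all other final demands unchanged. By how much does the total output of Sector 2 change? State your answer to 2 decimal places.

Δx_2 = 92.02

I − A =
  [   1.00    -0.35]
  [  -0.10     0.85]
det(I−A) = (1.00)(0.85) − (-0.35)(-0.10) = 0.8150
adj(I−A) = [[0.85, 0.35], [0.10, 1.00]]
(I − A)⁻¹ = adj(I−A) / det(I−A) ≈
  [   1.0429     0.4294]
  [   0.1227     1.2270]
Δx = (I − A)⁻¹ Δd with Δd having +75 in the Sector 2 component and 0 elsewhere.
So Δx_2 = L_22 · (+75), where L_22 = adj(I−A)_22 / det(I−A) = 1.00 / 0.8150.
Δx_2 = 1.00 × (+75) / 0.8150 = 75.00 / 0.8150 ≈ 92.02.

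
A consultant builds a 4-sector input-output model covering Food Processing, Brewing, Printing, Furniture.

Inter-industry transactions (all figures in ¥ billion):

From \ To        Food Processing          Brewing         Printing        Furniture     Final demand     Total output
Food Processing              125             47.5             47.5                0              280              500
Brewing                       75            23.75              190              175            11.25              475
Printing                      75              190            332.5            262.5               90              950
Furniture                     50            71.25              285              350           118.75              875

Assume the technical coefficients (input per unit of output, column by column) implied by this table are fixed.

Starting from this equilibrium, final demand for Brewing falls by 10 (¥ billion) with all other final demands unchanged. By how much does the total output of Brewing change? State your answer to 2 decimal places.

Technical coefficients a_ij = z_ij / X_j:
  a_11 = 125/500 = 0.25, a_21 = 75/500 = 0.15, a_31 = 75/500 = 0.15, a_41 = 50/500 = 0.10
  a_12 = 47.5/475 = 0.10, a_22 = 23.75/475 = 0.05, a_32 = 190/475 = 0.40, a_42 = 71.25/475 = 0.15
  a_13 = 47.5/950 = 0.05, a_23 = 190/950 = 0.20, a_33 = 332.5/950 = 0.35, a_43 = 285/950 = 0.30
  a_14 = 0/875 = 0.00, a_24 = 175/875 = 0.20, a_34 = 262.5/875 = 0.30, a_44 = 350/875 = 0.40
I − A =
  [   0.75    -0.10    -0.05     0.00]
  [  -0.15     0.95    -0.20    -0.20]
  [  -0.15    -0.40     0.65    -0.30]
  [  -0.10    -0.15    -0.30     0.60]
Compute the cofactors C_ij = (−1)^(i+j)·(3×3 minor ij) of I−A; the adjugate is their transpose:
adj(I−A) = Cᵀ =
  [ 0.184500   0.044250   0.045000   0.037250]
  [ 0.091000   0.219000   0.140500   0.143250]
  [ 0.160250   0.225750   0.394000   0.272250]
  [ 0.133625   0.175000   0.239625   0.380250]
det(I−A) = Σ_j (I−A)_1j·C_1j = (0.75)(0.184500) + (-0.10)(0.091000) + (-0.05)(0.160250) + (0.00)(0.133625) = 0.1212625
(I − A)⁻¹ = adj(I−A) / det(I−A) ≈
  [   1.5215     0.3649     0.3711     0.3072]
  [   0.7504     1.8060     1.1586     1.1813]
  [   1.3215     1.8617     3.2491     2.2451]
  [   1.1019     1.4432     1.9761     3.1358]
Δx = (I − A)⁻¹ Δd with Δd having -10 in the Brewing component and 0 elsewhere.
So Δx_2 = L_22 · (-10), where L_22 = adj(I−A)_22 / det(I−A) = 0.219000 / 0.1212625.
Δx_2 = 0.219000 × (-10) / 0.1212625 = -2.19 / 0.1212625 ≈ -18.06.

Δx_2 = -18.06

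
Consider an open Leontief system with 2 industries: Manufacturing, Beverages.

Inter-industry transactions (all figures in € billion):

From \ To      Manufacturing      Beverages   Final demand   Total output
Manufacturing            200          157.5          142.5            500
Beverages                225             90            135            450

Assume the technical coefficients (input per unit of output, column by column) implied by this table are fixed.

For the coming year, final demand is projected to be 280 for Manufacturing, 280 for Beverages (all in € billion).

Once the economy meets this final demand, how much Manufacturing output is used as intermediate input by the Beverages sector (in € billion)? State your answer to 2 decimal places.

Technical coefficients a_ij = z_ij / X_j:
  a_MM = 200/500 = 0.40, a_BM = 225/500 = 0.45
  a_MB = 157.5/450 = 0.35, a_BB = 90/450 = 0.20
I − A =
  [   0.60    -0.35]
  [  -0.45     0.80]
det(I−A) = (0.60)(0.80) − (-0.35)(-0.45) = 0.3225
adj(I−A) = [[0.80, 0.35], [0.45, 0.60]]
(I − A)⁻¹ = adj(I−A) / det(I−A) ≈
  [   2.4806     1.0853]
  [   1.3953     1.8605]
First solve x = (I − A)⁻¹ d = adj(I−A)·d / det(I−A); in particular x_B = (0.45·280 + 0.60·280) / 0.3225 = 294.00 / 0.3225 ≈ 911.6279.
Intermediate flow from M to B: z_MB = a_MB · x_B = 0.35 × 294.00 / 0.3225 = 102.90 / 0.3225 ≈ 319.07.

z_MB = 319.07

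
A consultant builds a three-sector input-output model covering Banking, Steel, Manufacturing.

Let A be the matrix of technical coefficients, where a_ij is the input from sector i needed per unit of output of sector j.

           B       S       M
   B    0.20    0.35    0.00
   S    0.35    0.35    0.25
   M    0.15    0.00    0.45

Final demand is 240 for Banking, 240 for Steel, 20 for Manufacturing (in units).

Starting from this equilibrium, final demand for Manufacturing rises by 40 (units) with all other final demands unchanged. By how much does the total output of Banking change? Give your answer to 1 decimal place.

Δx_B = 17.0

I − A =
  [   0.80    -0.35     0.00]
  [  -0.35     0.65    -0.25]
  [  -0.15     0.00     0.55]
Cofactors of I−A, C_ij = (−1)^(i+j)·(minor ij) (rows/columns in the sector order above):
  C_11 = (0.65)(0.55) − (-0.25)(0.00) = 0.3575
  C_12 = −[(-0.35)(0.55) − (-0.25)(-0.15)] = 0.2300
  C_13 = (-0.35)(0.00) − (0.65)(-0.15) = 0.0975
  C_21 = −[(-0.35)(0.55) − (0.00)(0.00)] = 0.1925
  C_22 = (0.80)(0.55) − (0.00)(-0.15) = 0.4400
  C_23 = −[(0.80)(0.00) − (-0.35)(-0.15)] = 0.0525
  C_31 = (-0.35)(-0.25) − (0.00)(0.65) = 0.0875
  C_32 = −[(0.80)(-0.25) − (0.00)(-0.35)] = 0.2000
  C_33 = (0.80)(0.65) − (-0.35)(-0.35) = 0.3975
det(I−A) = Σ_j (I−A)_1j·C_1j = (0.80)(0.3575) + (-0.35)(0.2300) + (0.00)(0.0975) = 0.2055
adj(I−A) = Cᵀ =
  [ 0.3575   0.1925   0.0875]
  [ 0.2300   0.4400   0.2000]
  [ 0.0975   0.0525   0.3975]
(I − A)⁻¹ = adj(I−A) / det(I−A) ≈
  [   1.7397     0.9367     0.4258]
  [   1.1192     2.1411     0.9732]
  [   0.4745     0.2555     1.9343]
Δx = (I − A)⁻¹ Δd with Δd having +40 in the Manufacturing component and 0 elsewhere.
So Δx_B = L_BM · (+40), where L_BM = adj(I−A)_BM / det(I−A) = 0.0875 / 0.2055.
Δx_B = 0.0875 × (+40) / 0.2055 = 3.50 / 0.2055 ≈ 17.0.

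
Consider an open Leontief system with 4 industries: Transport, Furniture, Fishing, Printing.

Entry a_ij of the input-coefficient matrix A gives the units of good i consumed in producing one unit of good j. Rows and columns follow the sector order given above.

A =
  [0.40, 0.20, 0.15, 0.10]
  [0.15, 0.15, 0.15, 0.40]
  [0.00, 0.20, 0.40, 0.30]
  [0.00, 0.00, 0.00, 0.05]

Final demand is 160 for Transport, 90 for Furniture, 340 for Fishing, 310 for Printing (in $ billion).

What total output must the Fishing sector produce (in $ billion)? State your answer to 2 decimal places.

I − A =
  [   0.60    -0.20    -0.15    -0.10]
  [  -0.15     0.85    -0.15    -0.40]
  [   0.00    -0.20     0.60    -0.30]
  [   0.00     0.00     0.00     0.95]
Compute the cofactors C_ij = (−1)^(i+j)·(3×3 minor ij) of I−A; the adjugate is their transpose:
adj(I−A) = Cᵀ =
  [ 0.456000   0.142500   0.149625   0.155250]
  [ 0.085500   0.342000   0.106875   0.186750]
  [ 0.028500   0.114000   0.456000   0.195000]
  [ 0.000000   0.000000   0.000000   0.265500]
det(I−A) = Σ_j (I−A)_1j·C_1j = (0.60)(0.456000) + (-0.20)(0.085500) + (-0.15)(0.028500) + (-0.10)(0.000000) = 0.252225
(I − A)⁻¹ = adj(I−A) / det(I−A) ≈
  [   1.8079     0.5650     0.5932     0.6155]
  [   0.3390     1.3559     0.4237     0.7404]
  [   0.1130     0.4520     1.8079     0.7731]
  [   0.0000     0.0000     0.0000     1.0526]
x = (I − A)⁻¹ d = adj(I−A)·d / det(I−A), with det(I−A) = 0.252225:
  x_1 = (0.456000·160 + 0.142500·90 + 0.149625·340 + 0.155250·310) / 0.252225 = 184.785 / 0.252225 ≈ 732.62
  x_2 = (0.085500·160 + 0.342000·90 + 0.106875·340 + 0.186750·310) / 0.252225 = 138.69 / 0.252225 ≈ 549.87
  x_3 = (0.028500·160 + 0.114000·90 + 0.456000·340 + 0.195000·310) / 0.252225 = 230.31 / 0.252225 ≈ 913.11
  x_4 = (0.000000·160 + 0.000000·90 + 0.000000·340 + 0.265500·310) / 0.252225 = 82.305 / 0.252225 ≈ 326.32

x_3 = 913.11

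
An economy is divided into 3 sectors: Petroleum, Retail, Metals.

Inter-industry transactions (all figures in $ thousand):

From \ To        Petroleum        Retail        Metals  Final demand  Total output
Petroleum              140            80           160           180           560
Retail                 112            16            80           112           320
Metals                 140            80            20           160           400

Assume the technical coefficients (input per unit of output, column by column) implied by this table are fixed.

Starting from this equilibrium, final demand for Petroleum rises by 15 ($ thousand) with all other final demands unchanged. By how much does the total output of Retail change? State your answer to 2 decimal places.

Δx_2 = 7.75

Technical coefficients a_ij = z_ij / X_j:
  a_11 = 140/560 = 0.25, a_21 = 112/560 = 0.20, a_31 = 140/560 = 0.25
  a_12 = 80/320 = 0.25, a_22 = 16/320 = 0.05, a_32 = 80/320 = 0.25
  a_13 = 160/400 = 0.40, a_23 = 80/400 = 0.20, a_33 = 20/400 = 0.05
I − A =
  [   0.75    -0.25    -0.40]
  [  -0.20     0.95    -0.20]
  [  -0.25    -0.25     0.95]
Cofactors of I−A, C_ij = (−1)^(i+j)·(minor ij) (rows/columns in the sector order above):
  C_11 = (0.95)(0.95) − (-0.20)(-0.25) = 0.8525
  C_12 = −[(-0.20)(0.95) − (-0.20)(-0.25)] = 0.2400
  C_13 = (-0.20)(-0.25) − (0.95)(-0.25) = 0.2875
  C_21 = −[(-0.25)(0.95) − (-0.40)(-0.25)] = 0.3375
  C_22 = (0.75)(0.95) − (-0.40)(-0.25) = 0.6125
  C_23 = −[(0.75)(-0.25) − (-0.25)(-0.25)] = 0.2500
  C_31 = (-0.25)(-0.20) − (-0.40)(0.95) = 0.4300
  C_32 = −[(0.75)(-0.20) − (-0.40)(-0.20)] = 0.2300
  C_33 = (0.75)(0.95) − (-0.25)(-0.20) = 0.6625
det(I−A) = Σ_j (I−A)_1j·C_1j = (0.75)(0.8525) + (-0.25)(0.2400) + (-0.40)(0.2875) = 0.464375
adj(I−A) = Cᵀ =
  [ 0.8525   0.3375   0.4300]
  [ 0.2400   0.6125   0.2300]
  [ 0.2875   0.2500   0.6625]
(I − A)⁻¹ = adj(I−A) / det(I−A) ≈
  [   1.8358     0.7268     0.9260]
  [   0.5168     1.3190     0.4953]
  [   0.6191     0.5384     1.4266]
Δx = (I − A)⁻¹ Δd with Δd having +15 in the Petroleum component and 0 elsewhere.
So Δx_2 = L_21 · (+15), where L_21 = adj(I−A)_21 / det(I−A) = 0.2400 / 0.464375.
Δx_2 = 0.2400 × (+15) / 0.464375 = 3.60 / 0.464375 ≈ 7.75.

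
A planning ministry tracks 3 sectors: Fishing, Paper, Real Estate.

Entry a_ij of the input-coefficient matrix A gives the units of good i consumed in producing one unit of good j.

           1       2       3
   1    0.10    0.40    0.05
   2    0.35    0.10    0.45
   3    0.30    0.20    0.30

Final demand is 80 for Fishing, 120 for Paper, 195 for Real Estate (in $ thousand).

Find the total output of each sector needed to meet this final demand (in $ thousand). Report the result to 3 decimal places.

x_1 = 384.464, x_2 = 588.604, x_3 = 611.514

I − A =
  [   0.90    -0.40    -0.05]
  [  -0.35     0.90    -0.45]
  [  -0.30    -0.20     0.70]
Cofactors of I−A, C_ij = (−1)^(i+j)·(minor ij) (rows/columns in the sector order above):
  C_11 = (0.90)(0.70) − (-0.45)(-0.20) = 0.5400
  C_12 = −[(-0.35)(0.70) − (-0.45)(-0.30)] = 0.3800
  C_13 = (-0.35)(-0.20) − (0.90)(-0.30) = 0.3400
  C_21 = −[(-0.40)(0.70) − (-0.05)(-0.20)] = 0.2900
  C_22 = (0.90)(0.70) − (-0.05)(-0.30) = 0.6150
  C_23 = −[(0.90)(-0.20) − (-0.40)(-0.30)] = 0.3000
  C_31 = (-0.40)(-0.45) − (-0.05)(0.90) = 0.2250
  C_32 = −[(0.90)(-0.45) − (-0.05)(-0.35)] = 0.4225
  C_33 = (0.90)(0.90) − (-0.40)(-0.35) = 0.6700
det(I−A) = Σ_j (I−A)_1j·C_1j = (0.90)(0.5400) + (-0.40)(0.3800) + (-0.05)(0.3400) = 0.3170
adj(I−A) = Cᵀ =
  [ 0.5400   0.2900   0.2250]
  [ 0.3800   0.6150   0.4225]
  [ 0.3400   0.3000   0.6700]
(I − A)⁻¹ = adj(I−A) / det(I−A) ≈
  [   1.7035     0.9148     0.7098]
  [   1.1987     1.9401     1.3328]
  [   1.0726     0.9464     2.1136]
x = (I − A)⁻¹ d = adj(I−A)·d / det(I−A), with det(I−A) = 0.3170:
  x_1 = (0.5400·80 + 0.2900·120 + 0.2250·195) / 0.3170 = 121.875 / 0.3170 ≈ 384.464
  x_2 = (0.3800·80 + 0.6150·120 + 0.4225·195) / 0.3170 = 186.5875 / 0.3170 ≈ 588.604
  x_3 = (0.3400·80 + 0.3000·120 + 0.6700·195) / 0.3170 = 193.85 / 0.3170 ≈ 611.514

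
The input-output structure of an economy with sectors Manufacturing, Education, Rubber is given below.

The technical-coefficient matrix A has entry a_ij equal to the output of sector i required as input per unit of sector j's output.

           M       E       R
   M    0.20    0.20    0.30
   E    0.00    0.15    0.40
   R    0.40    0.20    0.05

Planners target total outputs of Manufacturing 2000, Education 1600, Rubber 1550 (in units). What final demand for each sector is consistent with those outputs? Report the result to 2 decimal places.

d_M = 815.00, d_E = 740.00, d_R = 352.50

I − A =
  [   0.80    -0.20    -0.30]
  [   0.00     0.85    -0.40]
  [  -0.40    -0.20     0.95]
d = (I − A) x:
  d_M = (+0.80)·2000 + (-0.20)·1600 + (-0.30)·1550 = 815.00
  d_E = (+0.00)·2000 + (+0.85)·1600 + (-0.40)·1550 = 740.00
  d_R = (-0.40)·2000 + (-0.20)·1600 + (+0.95)·1550 = 352.50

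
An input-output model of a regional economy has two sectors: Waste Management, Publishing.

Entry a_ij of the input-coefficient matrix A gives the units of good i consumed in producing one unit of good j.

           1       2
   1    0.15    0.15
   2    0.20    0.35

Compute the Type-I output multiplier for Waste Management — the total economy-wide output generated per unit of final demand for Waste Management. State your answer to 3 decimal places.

m_1 = 1.627

I − A =
  [   0.85    -0.15]
  [  -0.20     0.65]
det(I−A) = (0.85)(0.65) − (-0.15)(-0.20) = 0.5225
adj(I−A) = [[0.65, 0.15], [0.20, 0.85]]
(I − A)⁻¹ = adj(I−A) / det(I−A) ≈
  [   1.2440     0.2871]
  [   0.3828     1.6268]
The output multiplier for sector j is the column-j sum of the Leontief inverse (I − A)⁻¹ = adj(I−A) / det(I−A).
Column 1 of adj(I−A): (0.65, 0.20); det(I−A) = 0.5225.
m_1 = (0.65 + 0.20) / 0.5225 = 0.85 / 0.5225 ≈ 1.627.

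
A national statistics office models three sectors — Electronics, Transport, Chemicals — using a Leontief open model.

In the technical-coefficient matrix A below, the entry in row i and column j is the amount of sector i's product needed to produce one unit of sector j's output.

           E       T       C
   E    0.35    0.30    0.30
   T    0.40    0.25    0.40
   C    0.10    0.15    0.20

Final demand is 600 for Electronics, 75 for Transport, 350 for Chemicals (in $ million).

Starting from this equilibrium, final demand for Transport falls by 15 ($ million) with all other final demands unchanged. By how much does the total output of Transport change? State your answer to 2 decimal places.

Δx_T = -36.30

I − A =
  [   0.65    -0.30    -0.30]
  [  -0.40     0.75    -0.40]
  [  -0.10    -0.15     0.80]
Cofactors of I−A, C_ij = (−1)^(i+j)·(minor ij) (rows/columns in the sector order above):
  C_11 = (0.75)(0.80) − (-0.40)(-0.15) = 0.5400
  C_12 = −[(-0.40)(0.80) − (-0.40)(-0.10)] = 0.3600
  C_13 = (-0.40)(-0.15) − (0.75)(-0.10) = 0.1350
  C_21 = −[(-0.30)(0.80) − (-0.30)(-0.15)] = 0.2850
  C_22 = (0.65)(0.80) − (-0.30)(-0.10) = 0.4900
  C_23 = −[(0.65)(-0.15) − (-0.30)(-0.10)] = 0.1275
  C_31 = (-0.30)(-0.40) − (-0.30)(0.75) = 0.3450
  C_32 = −[(0.65)(-0.40) − (-0.30)(-0.40)] = 0.3800
  C_33 = (0.65)(0.75) − (-0.30)(-0.40) = 0.3675
det(I−A) = Σ_j (I−A)_1j·C_1j = (0.65)(0.5400) + (-0.30)(0.3600) + (-0.30)(0.1350) = 0.2025
adj(I−A) = Cᵀ =
  [ 0.5400   0.2850   0.3450]
  [ 0.3600   0.4900   0.3800]
  [ 0.1350   0.1275   0.3675]
(I − A)⁻¹ = adj(I−A) / det(I−A) ≈
  [   2.6667     1.4074     1.7037]
  [   1.7778     2.4198     1.8765]
  [   0.6667     0.6296     1.8148]
Δx = (I − A)⁻¹ Δd with Δd having -15 in the Transport component and 0 elsewhere.
So Δx_T = L_TT · (-15), where L_TT = adj(I−A)_TT / det(I−A) = 0.4900 / 0.2025.
Δx_T = 0.4900 × (-15) / 0.2025 = -7.35 / 0.2025 ≈ -36.30.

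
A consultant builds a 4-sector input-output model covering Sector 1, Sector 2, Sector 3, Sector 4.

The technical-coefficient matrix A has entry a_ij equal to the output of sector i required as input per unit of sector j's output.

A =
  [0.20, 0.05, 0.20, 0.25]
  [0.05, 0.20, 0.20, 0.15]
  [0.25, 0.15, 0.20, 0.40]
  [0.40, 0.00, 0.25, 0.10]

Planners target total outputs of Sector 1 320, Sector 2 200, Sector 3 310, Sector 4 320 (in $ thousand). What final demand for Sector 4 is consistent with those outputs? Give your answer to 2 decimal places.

I − A =
  [   0.80    -0.05    -0.20    -0.25]
  [  -0.05     0.80    -0.20    -0.15]
  [  -0.25    -0.15     0.80    -0.40]
  [  -0.40     0.00    -0.25     0.90]
d = (I − A) x:
  d_1 = (+0.80)·320 + (-0.05)·200 + (-0.20)·310 + (-0.25)·320 = 104.00
  d_2 = (-0.05)·320 + (+0.80)·200 + (-0.20)·310 + (-0.15)·320 = 34.00
  d_3 = (-0.25)·320 + (-0.15)·200 + (+0.80)·310 + (-0.40)·320 = 10.00
  d_4 = (-0.40)·320 + (+0.00)·200 + (-0.25)·310 + (+0.90)·320 = 82.50

d_4 = 82.50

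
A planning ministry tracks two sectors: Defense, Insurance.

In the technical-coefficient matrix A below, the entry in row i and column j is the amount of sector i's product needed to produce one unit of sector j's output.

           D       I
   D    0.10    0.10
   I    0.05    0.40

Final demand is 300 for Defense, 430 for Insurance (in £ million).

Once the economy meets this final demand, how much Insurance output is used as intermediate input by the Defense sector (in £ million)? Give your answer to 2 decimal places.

I − A =
  [   0.90    -0.10]
  [  -0.05     0.60]
det(I−A) = (0.90)(0.60) − (-0.10)(-0.05) = 0.5350
adj(I−A) = [[0.60, 0.10], [0.05, 0.90]]
(I − A)⁻¹ = adj(I−A) / det(I−A) ≈
  [   1.1215     0.1869]
  [   0.0935     1.6822]
First solve x = (I − A)⁻¹ d = adj(I−A)·d / det(I−A); in particular x_D = (0.60·300 + 0.10·430) / 0.5350 = 223.00 / 0.5350 ≈ 416.8224.
Intermediate flow from I to D: z_ID = a_ID · x_D = 0.05 × 223.00 / 0.5350 = 11.15 / 0.5350 ≈ 20.84.

z_ID = 20.84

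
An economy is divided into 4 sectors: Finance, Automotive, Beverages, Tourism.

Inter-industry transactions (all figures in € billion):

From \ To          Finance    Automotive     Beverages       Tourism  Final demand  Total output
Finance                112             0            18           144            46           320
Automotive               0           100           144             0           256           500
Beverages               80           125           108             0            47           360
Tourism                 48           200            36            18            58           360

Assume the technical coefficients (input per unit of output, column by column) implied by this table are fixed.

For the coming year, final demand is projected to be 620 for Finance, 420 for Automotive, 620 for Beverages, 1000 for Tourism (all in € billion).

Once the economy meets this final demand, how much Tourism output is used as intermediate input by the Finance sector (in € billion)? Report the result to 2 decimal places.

Technical coefficients a_ij = z_ij / X_j:
  a_11 = 112/320 = 0.35, a_21 = 0/320 = 0.00, a_31 = 80/320 = 0.25, a_41 = 48/320 = 0.15
  a_12 = 0/500 = 0.00, a_22 = 100/500 = 0.20, a_32 = 125/500 = 0.25, a_42 = 200/500 = 0.40
  a_13 = 18/360 = 0.05, a_23 = 144/360 = 0.40, a_33 = 108/360 = 0.30, a_43 = 36/360 = 0.10
  a_14 = 144/360 = 0.40, a_24 = 0/360 = 0.00, a_34 = 0/360 = 0.00, a_44 = 18/360 = 0.05
I − A =
  [   0.65     0.00    -0.05    -0.40]
  [   0.00     0.80    -0.40     0.00]
  [  -0.25    -0.25     0.70     0.00]
  [  -0.15    -0.40    -0.10     0.95]
Compute the cofactors C_ij = (−1)^(i+j)·(3×3 minor ij) of I−A; the adjugate is their transpose:
adj(I−A) = Cᵀ =
  [ 0.437000   0.133875   0.134000   0.184000]
  [ 0.095000   0.368375   0.223000   0.040000]
  [ 0.190000   0.179375   0.446000   0.080000]
  [ 0.129000   0.195125   0.162000   0.289000]
det(I−A) = Σ_j (I−A)_1j·C_1j = (0.65)(0.437000) + (0.00)(0.095000) + (-0.05)(0.190000) + (-0.40)(0.129000) = 0.22295
(I − A)⁻¹ = adj(I−A) / det(I−A) ≈
  [   1.9601     0.6005     0.6010     0.8253]
  [   0.4261     1.6523     1.0002     0.1794]
  [   0.8522     0.8046     2.0004     0.3588]
  [   0.5786     0.8752     0.7266     1.2963]
First solve x = (I − A)⁻¹ d = adj(I−A)·d / det(I−A); in particular x_1 = (0.437000·620 + 0.133875·420 + 0.134000·620 + 0.184000·1000) / 0.22295 = 594.2475 / 0.22295 ≈ 2665.3846.
Intermediate flow from 4 to 1: z_41 = a_41 · x_1 = 0.15 × 594.2475 / 0.22295 = 89.137125 / 0.22295 ≈ 399.81.

z_41 = 399.81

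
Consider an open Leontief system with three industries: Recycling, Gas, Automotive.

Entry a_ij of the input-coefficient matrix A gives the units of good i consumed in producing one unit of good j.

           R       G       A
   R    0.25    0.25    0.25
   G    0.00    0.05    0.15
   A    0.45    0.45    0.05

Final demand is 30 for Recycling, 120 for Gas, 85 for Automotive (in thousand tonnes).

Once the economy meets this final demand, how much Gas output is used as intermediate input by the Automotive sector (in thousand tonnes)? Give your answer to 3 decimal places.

z_GA = 38.026

I − A =
  [   0.75    -0.25    -0.25]
  [   0.00     0.95    -0.15]
  [  -0.45    -0.45     0.95]
Cofactors of I−A, C_ij = (−1)^(i+j)·(minor ij) (rows/columns in the sector order above):
  C_11 = (0.95)(0.95) − (-0.15)(-0.45) = 0.8350
  C_12 = −[(0.00)(0.95) − (-0.15)(-0.45)] = 0.0675
  C_13 = (0.00)(-0.45) − (0.95)(-0.45) = 0.4275
  C_21 = −[(-0.25)(0.95) − (-0.25)(-0.45)] = 0.3500
  C_22 = (0.75)(0.95) − (-0.25)(-0.45) = 0.6000
  C_23 = −[(0.75)(-0.45) − (-0.25)(-0.45)] = 0.4500
  C_31 = (-0.25)(-0.15) − (-0.25)(0.95) = 0.2750
  C_32 = −[(0.75)(-0.15) − (-0.25)(0.00)] = 0.1125
  C_33 = (0.75)(0.95) − (-0.25)(0.00) = 0.7125
det(I−A) = Σ_j (I−A)_1j·C_1j = (0.75)(0.8350) + (-0.25)(0.0675) + (-0.25)(0.4275) = 0.5025
adj(I−A) = Cᵀ =
  [ 0.8350   0.3500   0.2750]
  [ 0.0675   0.6000   0.1125]
  [ 0.4275   0.4500   0.7125]
(I − A)⁻¹ = adj(I−A) / det(I−A) ≈
  [   1.6617     0.6965     0.5473]
  [   0.1343     1.1940     0.2239]
  [   0.8507     0.8955     1.4179]
First solve x = (I − A)⁻¹ d = adj(I−A)·d / det(I−A); in particular x_A = (0.4275·30 + 0.4500·120 + 0.7125·85) / 0.5025 = 127.3875 / 0.5025 ≈ 253.50746.
Intermediate flow from G to A: z_GA = a_GA · x_A = 0.15 × 127.3875 / 0.5025 = 19.108125 / 0.5025 ≈ 38.026.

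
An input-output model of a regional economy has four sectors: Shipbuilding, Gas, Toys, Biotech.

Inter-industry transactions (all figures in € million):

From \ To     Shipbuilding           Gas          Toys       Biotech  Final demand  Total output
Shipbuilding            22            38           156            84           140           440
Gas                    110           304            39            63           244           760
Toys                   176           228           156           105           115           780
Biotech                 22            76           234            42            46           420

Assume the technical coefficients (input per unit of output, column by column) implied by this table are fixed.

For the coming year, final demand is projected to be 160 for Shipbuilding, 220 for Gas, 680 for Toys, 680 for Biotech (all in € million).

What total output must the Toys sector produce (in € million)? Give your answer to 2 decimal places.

Technical coefficients a_ij = z_ij / X_j:
  a_11 = 22/440 = 0.05, a_21 = 110/440 = 0.25, a_31 = 176/440 = 0.40, a_41 = 22/440 = 0.05
  a_12 = 38/760 = 0.05, a_22 = 304/760 = 0.40, a_32 = 228/760 = 0.30, a_42 = 76/760 = 0.10
  a_13 = 156/780 = 0.20, a_23 = 39/780 = 0.05, a_33 = 156/780 = 0.20, a_43 = 234/780 = 0.30
  a_14 = 84/420 = 0.20, a_24 = 63/420 = 0.15, a_34 = 105/420 = 0.25, a_44 = 42/420 = 0.10
I − A =
  [   0.95    -0.05    -0.20    -0.20]
  [  -0.25     0.60    -0.05    -0.15]
  [  -0.40    -0.30     0.80    -0.25]
  [  -0.05    -0.10    -0.30     0.90]
Compute the cofactors C_ij = (−1)^(i+j)·(3×3 minor ij) of I−A; the adjugate is their transpose:
adj(I−A) = Cᵀ =
  [ 0.346750   0.125250   0.146500   0.138625]
  [ 0.203875   0.506250   0.146500   0.170375]
  [ 0.293500   0.303875   0.476125   0.248125]
  [ 0.139750   0.164500   0.183125   0.367750]
det(I−A) = Σ_j (I−A)_1j·C_1j = (0.95)(0.346750) + (-0.05)(0.203875) + (-0.20)(0.293500) + (-0.20)(0.139750) = 0.23256875
(I − A)⁻¹ = adj(I−A) / det(I−A) ≈
  [   1.4910     0.5386     0.6299     0.5961]
  [   0.8766     2.1768     0.6299     0.7326]
  [   1.2620     1.3066     2.0472     1.0669]
  [   0.6009     0.7073     0.7874     1.5813]
x = (I − A)⁻¹ d = adj(I−A)·d / det(I−A), with det(I−A) = 0.23256875:
  x_1 = (0.346750·160 + 0.125250·220 + 0.146500·680 + 0.138625·680) / 0.23256875 = 276.92 / 0.23256875 ≈ 1190.70
  x_2 = (0.203875·160 + 0.506250·220 + 0.146500·680 + 0.170375·680) / 0.23256875 = 359.47 / 0.23256875 ≈ 1545.65
  x_3 = (0.293500·160 + 0.303875·220 + 0.476125·680 + 0.248125·680) / 0.23256875 = 606.3025 / 0.23256875 ≈ 2606.98
  x_4 = (0.139750·160 + 0.164500·220 + 0.183125·680 + 0.367750·680) / 0.23256875 = 433.145 / 0.23256875 ≈ 1862.44

x_3 = 2606.98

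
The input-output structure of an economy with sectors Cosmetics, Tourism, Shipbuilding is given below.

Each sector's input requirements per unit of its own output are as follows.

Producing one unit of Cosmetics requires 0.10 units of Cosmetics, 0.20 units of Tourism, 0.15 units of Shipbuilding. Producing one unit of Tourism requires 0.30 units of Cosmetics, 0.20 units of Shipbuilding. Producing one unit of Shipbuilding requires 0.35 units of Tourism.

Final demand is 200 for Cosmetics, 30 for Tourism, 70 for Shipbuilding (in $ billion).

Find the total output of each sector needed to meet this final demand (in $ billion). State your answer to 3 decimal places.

I − A =
  [   0.90    -0.30     0.00]
  [  -0.20     1.00    -0.35]
  [  -0.15    -0.20     1.00]
Cofactors of I−A, C_ij = (−1)^(i+j)·(minor ij) (rows/columns in the sector order above):
  C_11 = (1.00)(1.00) − (-0.35)(-0.20) = 0.9300
  C_12 = −[(-0.20)(1.00) − (-0.35)(-0.15)] = 0.2525
  C_13 = (-0.20)(-0.20) − (1.00)(-0.15) = 0.1900
  C_21 = −[(-0.30)(1.00) − (0.00)(-0.20)] = 0.3000
  C_22 = (0.90)(1.00) − (0.00)(-0.15) = 0.9000
  C_23 = −[(0.90)(-0.20) − (-0.30)(-0.15)] = 0.2250
  C_31 = (-0.30)(-0.35) − (0.00)(1.00) = 0.1050
  C_32 = −[(0.90)(-0.35) − (0.00)(-0.20)] = 0.3150
  C_33 = (0.90)(1.00) − (-0.30)(-0.20) = 0.8400
det(I−A) = Σ_j (I−A)_1j·C_1j = (0.90)(0.9300) + (-0.30)(0.2525) + (0.00)(0.1900) = 0.76125
adj(I−A) = Cᵀ =
  [ 0.9300   0.3000   0.1050]
  [ 0.2525   0.9000   0.3150]
  [ 0.1900   0.2250   0.8400]
(I − A)⁻¹ = adj(I−A) / det(I−A) ≈
  [   1.2217     0.3941     0.1379]
  [   0.3317     1.1823     0.4138]
  [   0.2496     0.2956     1.1034]
x = (I − A)⁻¹ d = adj(I−A)·d / det(I−A), with det(I−A) = 0.76125:
  x_C = (0.9300·200 + 0.3000·30 + 0.1050·70) / 0.76125 = 202.35 / 0.76125 ≈ 265.813
  x_T = (0.2525·200 + 0.9000·30 + 0.3150·70) / 0.76125 = 99.55 / 0.76125 ≈ 130.772
  x_S = (0.1900·200 + 0.2250·30 + 0.8400·70) / 0.76125 = 103.55 / 0.76125 ≈ 136.026

x_C = 265.813, x_T = 130.772, x_S = 136.026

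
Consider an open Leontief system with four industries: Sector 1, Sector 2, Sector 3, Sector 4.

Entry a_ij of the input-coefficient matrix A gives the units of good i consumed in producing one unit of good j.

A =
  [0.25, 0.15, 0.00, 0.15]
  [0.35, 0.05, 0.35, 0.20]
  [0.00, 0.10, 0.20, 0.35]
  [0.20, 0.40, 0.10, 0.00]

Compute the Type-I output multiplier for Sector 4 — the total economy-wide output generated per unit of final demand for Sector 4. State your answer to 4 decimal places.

I − A =
  [   0.75    -0.15     0.00    -0.15]
  [  -0.35     0.95    -0.35    -0.20]
  [   0.00    -0.10     0.80    -0.35]
  [  -0.20    -0.40    -0.10     1.00]
Compute the cofactors C_ij = (−1)^(i+j)·(3×3 minor ij) of I−A; the adjugate is their transpose:
adj(I−A) = Cᵀ =
  [ 0.576750   0.164250   0.090750   0.151125]
  [ 0.324250   0.549750   0.272250   0.253875]
  [ 0.154500   0.187500   0.544500   0.251250]
  [ 0.260500   0.271500   0.181500   0.501750]
det(I−A) = Σ_j (I−A)_1j·C_1j = (0.75)(0.576750) + (-0.15)(0.324250) + (0.00)(0.154500) + (-0.15)(0.260500) = 0.34485
(I − A)⁻¹ = adj(I−A) / det(I−A) ≈
  [   1.67247     0.47629     0.26316     0.43823]
  [   0.94026     1.59417     0.78947     0.73619]
  [   0.44802     0.54371     1.57895     0.72858]
  [   0.75540     0.78730     0.52632     1.45498]
The output multiplier for sector j is the column-j sum of the Leontief inverse (I − A)⁻¹ = adj(I−A) / det(I−A).
Column 4 of adj(I−A): (0.151125, 0.253875, 0.251250, 0.501750); det(I−A) = 0.34485.
m_4 = (0.151125 + 0.253875 + 0.251250 + 0.501750) / 0.34485 = 1.158 / 0.34485 ≈ 3.3580.

m_4 = 3.3580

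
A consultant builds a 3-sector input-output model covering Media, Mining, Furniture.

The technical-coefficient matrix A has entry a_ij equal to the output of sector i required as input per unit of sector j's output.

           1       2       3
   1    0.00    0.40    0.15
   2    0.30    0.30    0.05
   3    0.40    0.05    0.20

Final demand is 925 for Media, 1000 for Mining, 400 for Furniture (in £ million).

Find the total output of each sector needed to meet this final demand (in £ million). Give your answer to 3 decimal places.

x_1 = 2182.498, x_2 = 2488.699, x_3 = 1746.793

I − A =
  [   1.00    -0.40    -0.15]
  [  -0.30     0.70    -0.05]
  [  -0.40    -0.05     0.80]
Cofactors of I−A, C_ij = (−1)^(i+j)·(minor ij) (rows/columns in the sector order above):
  C_11 = (0.70)(0.80) − (-0.05)(-0.05) = 0.5575
  C_12 = −[(-0.30)(0.80) − (-0.05)(-0.40)] = 0.2600
  C_13 = (-0.30)(-0.05) − (0.70)(-0.40) = 0.2950
  C_21 = −[(-0.40)(0.80) − (-0.15)(-0.05)] = 0.3275
  C_22 = (1.00)(0.80) − (-0.15)(-0.40) = 0.7400
  C_23 = −[(1.00)(-0.05) − (-0.40)(-0.40)] = 0.2100
  C_31 = (-0.40)(-0.05) − (-0.15)(0.70) = 0.1250
  C_32 = −[(1.00)(-0.05) − (-0.15)(-0.30)] = 0.0950
  C_33 = (1.00)(0.70) − (-0.40)(-0.30) = 0.5800
det(I−A) = Σ_j (I−A)_1j·C_1j = (1.00)(0.5575) + (-0.40)(0.2600) + (-0.15)(0.2950) = 0.40925
adj(I−A) = Cᵀ =
  [ 0.5575   0.3275   0.1250]
  [ 0.2600   0.7400   0.0950]
  [ 0.2950   0.2100   0.5800]
(I − A)⁻¹ = adj(I−A) / det(I−A) ≈
  [   1.3622     0.8002     0.3054]
  [   0.6353     1.8082     0.2321]
  [   0.7208     0.5131     1.4172]
x = (I − A)⁻¹ d = adj(I−A)·d / det(I−A), with det(I−A) = 0.40925:
  x_1 = (0.5575·925 + 0.3275·1000 + 0.1250·400) / 0.40925 = 893.1875 / 0.40925 ≈ 2182.498
  x_2 = (0.2600·925 + 0.7400·1000 + 0.0950·400) / 0.40925 = 1018.50 / 0.40925 ≈ 2488.699
  x_3 = (0.2950·925 + 0.2100·1000 + 0.5800·400) / 0.40925 = 714.875 / 0.40925 ≈ 1746.793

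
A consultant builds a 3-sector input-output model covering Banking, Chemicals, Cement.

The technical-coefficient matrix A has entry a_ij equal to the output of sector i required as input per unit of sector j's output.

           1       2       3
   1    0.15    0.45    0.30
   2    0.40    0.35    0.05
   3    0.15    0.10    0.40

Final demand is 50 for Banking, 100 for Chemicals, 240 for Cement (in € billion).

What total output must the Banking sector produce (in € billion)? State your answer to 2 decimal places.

I − A =
  [   0.85    -0.45    -0.30]
  [  -0.40     0.65    -0.05]
  [  -0.15    -0.10     0.60]
Cofactors of I−A, C_ij = (−1)^(i+j)·(minor ij) (rows/columns in the sector order above):
  C_11 = (0.65)(0.60) − (-0.05)(-0.10) = 0.3850
  C_12 = −[(-0.40)(0.60) − (-0.05)(-0.15)] = 0.2475
  C_13 = (-0.40)(-0.10) − (0.65)(-0.15) = 0.1375
  C_21 = −[(-0.45)(0.60) − (-0.30)(-0.10)] = 0.3000
  C_22 = (0.85)(0.60) − (-0.30)(-0.15) = 0.4650
  C_23 = −[(0.85)(-0.10) − (-0.45)(-0.15)] = 0.1525
  C_31 = (-0.45)(-0.05) − (-0.30)(0.65) = 0.2175
  C_32 = −[(0.85)(-0.05) − (-0.30)(-0.40)] = 0.1625
  C_33 = (0.85)(0.65) − (-0.45)(-0.40) = 0.3725
det(I−A) = Σ_j (I−A)_1j·C_1j = (0.85)(0.3850) + (-0.45)(0.2475) + (-0.30)(0.1375) = 0.174625
adj(I−A) = Cᵀ =
  [ 0.3850   0.3000   0.2175]
  [ 0.2475   0.4650   0.1625]
  [ 0.1375   0.1525   0.3725]
(I − A)⁻¹ = adj(I−A) / det(I−A) ≈
  [   2.2047     1.7180     1.2455]
  [   1.4173     2.6628     0.9306]
  [   0.7874     0.8733     2.1331]
x = (I − A)⁻¹ d = adj(I−A)·d / det(I−A), with det(I−A) = 0.174625:
  x_1 = (0.3850·50 + 0.3000·100 + 0.2175·240) / 0.174625 = 101.45 / 0.174625 ≈ 580.96
  x_2 = (0.2475·50 + 0.4650·100 + 0.1625·240) / 0.174625 = 97.875 / 0.174625 ≈ 560.49
  x_3 = (0.1375·50 + 0.1525·100 + 0.3725·240) / 0.174625 = 111.525 / 0.174625 ≈ 638.65

x_1 = 580.96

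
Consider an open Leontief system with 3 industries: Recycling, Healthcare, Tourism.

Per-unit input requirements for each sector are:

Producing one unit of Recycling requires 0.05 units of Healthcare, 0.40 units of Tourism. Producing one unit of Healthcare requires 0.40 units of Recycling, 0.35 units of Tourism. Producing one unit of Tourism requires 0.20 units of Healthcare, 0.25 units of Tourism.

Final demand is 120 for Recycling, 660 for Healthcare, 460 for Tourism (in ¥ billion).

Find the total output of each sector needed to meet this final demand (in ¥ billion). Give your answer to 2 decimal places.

x_1 = 499.84, x_2 = 949.61, x_3 = 1323.06

I − A =
  [   1.00    -0.40     0.00]
  [  -0.05     1.00    -0.20]
  [  -0.40    -0.35     0.75]
Cofactors of I−A, C_ij = (−1)^(i+j)·(minor ij) (rows/columns in the sector order above):
  C_11 = (1.00)(0.75) − (-0.20)(-0.35) = 0.6800
  C_12 = −[(-0.05)(0.75) − (-0.20)(-0.40)] = 0.1175
  C_13 = (-0.05)(-0.35) − (1.00)(-0.40) = 0.4175
  C_21 = −[(-0.40)(0.75) − (0.00)(-0.35)] = 0.3000
  C_22 = (1.00)(0.75) − (0.00)(-0.40) = 0.7500
  C_23 = −[(1.00)(-0.35) − (-0.40)(-0.40)] = 0.5100
  C_31 = (-0.40)(-0.20) − (0.00)(1.00) = 0.0800
  C_32 = −[(1.00)(-0.20) − (0.00)(-0.05)] = 0.2000
  C_33 = (1.00)(1.00) − (-0.40)(-0.05) = 0.9800
det(I−A) = Σ_j (I−A)_1j·C_1j = (1.00)(0.6800) + (-0.40)(0.1175) + (0.00)(0.4175) = 0.6330
adj(I−A) = Cᵀ =
  [ 0.6800   0.3000   0.0800]
  [ 0.1175   0.7500   0.2000]
  [ 0.4175   0.5100   0.9800]
(I − A)⁻¹ = adj(I−A) / det(I−A) ≈
  [   1.0742     0.4739     0.1264]
  [   0.1856     1.1848     0.3160]
  [   0.6596     0.8057     1.5482]
x = (I − A)⁻¹ d = adj(I−A)·d / det(I−A), with det(I−A) = 0.6330:
  x_1 = (0.6800·120 + 0.3000·660 + 0.0800·460) / 0.6330 = 316.40 / 0.6330 ≈ 499.84
  x_2 = (0.1175·120 + 0.7500·660 + 0.2000·460) / 0.6330 = 601.10 / 0.6330 ≈ 949.61
  x_3 = (0.4175·120 + 0.5100·660 + 0.9800·460) / 0.6330 = 837.50 / 0.6330 ≈ 1323.06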